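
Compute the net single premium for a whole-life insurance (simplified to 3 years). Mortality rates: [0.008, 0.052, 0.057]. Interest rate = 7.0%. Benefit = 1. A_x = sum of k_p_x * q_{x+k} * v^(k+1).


v = 0.934579
Year 0: k_p_x=1.0, q=0.008, term=0.007477
Year 1: k_p_x=0.992, q=0.052, term=0.045055
Year 2: k_p_x=0.940416, q=0.057, term=0.043757
A_x = 0.0963


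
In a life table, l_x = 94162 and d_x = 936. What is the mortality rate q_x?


q_x = d_x / l_x
= 936 / 94162
= 0.0099


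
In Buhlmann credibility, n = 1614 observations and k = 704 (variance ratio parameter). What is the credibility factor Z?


Z = n / (n + k)
= 1614 / (1614 + 704)
= 1614 / 2318
= 0.6963


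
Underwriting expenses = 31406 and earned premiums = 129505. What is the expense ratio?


Expense ratio = expenses / premiums
= 31406 / 129505
= 0.2425


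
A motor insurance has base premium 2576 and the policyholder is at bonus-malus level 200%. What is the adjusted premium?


adjusted = base * BM_level / 100
= 2576 * 200 / 100
= 2576 * 2.0
= 5152.0


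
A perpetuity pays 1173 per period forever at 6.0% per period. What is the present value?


PV = PMT / i
= 1173 / 0.06
= 19550.0


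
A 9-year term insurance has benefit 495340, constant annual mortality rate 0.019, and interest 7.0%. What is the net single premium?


NSP = benefit * sum_{k=0}^{n-1} k_p_x * q * v^(k+1)
With constant q=0.019, v=0.934579
Sum = 0.115775
NSP = 495340 * 0.115775
= 57348.0009


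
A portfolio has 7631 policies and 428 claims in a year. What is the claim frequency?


frequency = claims / policies
= 428 / 7631
= 0.0561


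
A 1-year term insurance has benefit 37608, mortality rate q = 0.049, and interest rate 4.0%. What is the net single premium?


NSP = benefit * q * v
v = 1/(1+i) = 0.961538
NSP = 37608 * 0.049 * 0.961538
= 1771.9154


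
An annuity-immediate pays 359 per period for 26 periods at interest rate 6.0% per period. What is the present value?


PV = PMT * (1 - (1+i)^(-n)) / i
= 359 * (1 - (1+0.06)^(-26)) / 0.06
= 359 * (1 - 0.21981) / 0.06
= 359 * 13.003166
= 4668.1367


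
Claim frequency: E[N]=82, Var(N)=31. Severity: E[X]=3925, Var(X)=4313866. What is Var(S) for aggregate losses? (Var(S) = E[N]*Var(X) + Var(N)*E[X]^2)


Var(S) = E[N]*Var(X) + Var(N)*E[X]^2
= 82*4313866 + 31*3925^2
= 353737012 + 477574375
= 8.3131e+08


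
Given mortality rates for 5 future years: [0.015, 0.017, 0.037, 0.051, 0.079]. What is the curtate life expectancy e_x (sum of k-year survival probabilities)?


e_x = sum_{k=1}^{n} k_p_x
k_p_x values:
  1_p_x = 0.985
  2_p_x = 0.968255
  3_p_x = 0.93243
  4_p_x = 0.884876
  5_p_x = 0.81497
e_x = 4.5855


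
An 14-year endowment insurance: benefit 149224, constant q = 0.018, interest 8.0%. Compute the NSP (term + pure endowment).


Term component = 20172.2432
Pure endowment = 14_p_x * v^14 * benefit = 0.775463 * 0.340461 * 149224 = 39397.3426
NSP = 59569.5858


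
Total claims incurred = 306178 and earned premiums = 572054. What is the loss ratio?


Loss ratio = claims / premiums
= 306178 / 572054
= 0.5352


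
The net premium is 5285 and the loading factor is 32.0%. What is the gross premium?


Gross = net * (1 + loading)
= 5285 * (1 + 0.32)
= 5285 * 1.32
= 6976.2


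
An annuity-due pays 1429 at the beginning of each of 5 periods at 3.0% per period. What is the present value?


PV_due = PMT * (1-(1+i)^(-n))/i * (1+i)
PV_immediate = 6544.4016
PV_due = 6544.4016 * 1.03
= 6740.7336


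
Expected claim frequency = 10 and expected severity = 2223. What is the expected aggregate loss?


E[S] = E[N] * E[X]
= 10 * 2223
= 22230


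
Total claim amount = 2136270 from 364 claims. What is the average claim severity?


severity = total / number
= 2136270 / 364
= 5868.8736


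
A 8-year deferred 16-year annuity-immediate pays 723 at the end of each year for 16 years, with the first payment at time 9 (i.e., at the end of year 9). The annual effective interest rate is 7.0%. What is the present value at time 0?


PV at time 8 of the 16-year annuity-immediate:
a_n = 723 * (1-(1+0.07)^(-16))/0.07 = 6829.9269
Discount back 8 years to time 0:
PV = 6829.9269 * (1+0.07)^(-8)
= 6829.9269 * 0.582009
= 3975.0797


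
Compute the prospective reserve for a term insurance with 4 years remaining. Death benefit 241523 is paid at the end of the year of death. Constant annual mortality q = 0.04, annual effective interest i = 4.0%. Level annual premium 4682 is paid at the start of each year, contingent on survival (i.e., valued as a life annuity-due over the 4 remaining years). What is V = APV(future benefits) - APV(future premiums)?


v = 1/(1+i) = 0.961538
APV(future benefits) per unit = sum_{k=0}^{3} k_p_x * q * v^(k+1) = 0.136988
APV(future benefits) = 241523 * 0.136988 = 33085.6321
Life annuity-due factor ä_{x:4} = sum_{k=0}^{3} k_p_x * v^k = 3.561675
APV(future premiums) = 4682 * 3.561675 = 16675.7624
V = 33085.6321 - 16675.7624
= 16409.8697


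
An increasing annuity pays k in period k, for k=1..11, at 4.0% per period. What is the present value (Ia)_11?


(Ia)_n = sum_{k=1}^{n} k * v^k, v = 1/(1+i)
v = 0.961538
Sum computed term by term:
(Ia)_11 = 49.1376


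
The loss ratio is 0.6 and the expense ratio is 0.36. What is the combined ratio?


Combined ratio = loss ratio + expense ratio
= 0.6 + 0.36
= 0.96


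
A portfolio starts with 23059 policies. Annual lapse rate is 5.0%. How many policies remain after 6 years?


remaining = initial * (1 - lapse)^years
= 23059 * (1 - 0.05)^6
= 23059 * 0.735092
= 16950.4839


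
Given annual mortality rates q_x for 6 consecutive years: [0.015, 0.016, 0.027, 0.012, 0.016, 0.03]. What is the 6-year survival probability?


p_k = 1 - q_k for each year
Survival = product of (1 - q_k)
= 0.985 * 0.984 * 0.973 * 0.988 * 0.984 * 0.97
= 0.8893


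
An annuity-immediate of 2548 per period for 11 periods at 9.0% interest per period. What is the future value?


FV = PMT * ((1+i)^n - 1) / i
= 2548 * ((1.09)^11 - 1) / 0.09
= 2548 * (2.580426 - 1) / 0.09
= 44743.6276


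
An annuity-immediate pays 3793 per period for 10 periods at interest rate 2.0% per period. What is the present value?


PV = PMT * (1 - (1+i)^(-n)) / i
= 3793 * (1 - (1+0.02)^(-10)) / 0.02
= 3793 * (1 - 0.820348) / 0.02
= 3793 * 8.982585
= 34070.9449


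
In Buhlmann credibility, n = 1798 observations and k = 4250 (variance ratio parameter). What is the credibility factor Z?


Z = n / (n + k)
= 1798 / (1798 + 4250)
= 1798 / 6048
= 0.2973


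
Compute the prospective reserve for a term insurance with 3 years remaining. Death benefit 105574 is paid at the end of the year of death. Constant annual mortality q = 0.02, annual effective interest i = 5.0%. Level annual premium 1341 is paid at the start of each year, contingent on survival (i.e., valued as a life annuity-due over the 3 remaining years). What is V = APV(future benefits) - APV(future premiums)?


v = 1/(1+i) = 0.952381
APV(future benefits) per unit = sum_{k=0}^{2} k_p_x * q * v^(k+1) = 0.053418
APV(future benefits) = 105574 * 0.053418 = 5639.5508
Life annuity-due factor ä_{x:3} = sum_{k=0}^{2} k_p_x * v^k = 2.804444
APV(future premiums) = 1341 * 2.804444 = 3760.76
V = 5639.5508 - 3760.76
= 1878.7908


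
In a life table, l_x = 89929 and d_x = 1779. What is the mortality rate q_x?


q_x = d_x / l_x
= 1779 / 89929
= 0.0198


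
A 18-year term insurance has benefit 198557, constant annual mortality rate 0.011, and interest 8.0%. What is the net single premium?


NSP = benefit * sum_{k=0}^{n-1} k_p_x * q * v^(k+1)
With constant q=0.011, v=0.925926
Sum = 0.09609
NSP = 198557 * 0.09609
= 19079.3895


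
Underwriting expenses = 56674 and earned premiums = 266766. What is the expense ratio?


Expense ratio = expenses / premiums
= 56674 / 266766
= 0.2124


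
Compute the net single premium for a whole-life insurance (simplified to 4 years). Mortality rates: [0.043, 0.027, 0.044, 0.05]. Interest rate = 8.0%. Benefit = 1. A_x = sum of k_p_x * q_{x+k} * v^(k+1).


v = 0.925926
Year 0: k_p_x=1.0, q=0.043, term=0.039815
Year 1: k_p_x=0.957, q=0.027, term=0.022153
Year 2: k_p_x=0.931161, q=0.044, term=0.032524
Year 3: k_p_x=0.89019, q=0.05, term=0.032716
A_x = 0.1272


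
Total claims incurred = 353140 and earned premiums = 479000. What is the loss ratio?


Loss ratio = claims / premiums
= 353140 / 479000
= 0.7372


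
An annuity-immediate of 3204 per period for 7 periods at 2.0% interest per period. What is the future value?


FV = PMT * ((1+i)^n - 1) / i
= 3204 * ((1.02)^7 - 1) / 0.02
= 3204 * (1.148686 - 1) / 0.02
= 23819.444


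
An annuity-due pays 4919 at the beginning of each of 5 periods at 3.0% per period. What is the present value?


PV_due = PMT * (1-(1+i)^(-n))/i * (1+i)
PV_immediate = 22527.5797
PV_due = 22527.5797 * 1.03
= 23203.407


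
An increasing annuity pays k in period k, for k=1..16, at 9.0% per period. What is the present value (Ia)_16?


(Ia)_n = sum_{k=1}^{n} k * v^k, v = 1/(1+i)
v = 0.917431
Sum computed term by term:
(Ia)_16 = 55.8975


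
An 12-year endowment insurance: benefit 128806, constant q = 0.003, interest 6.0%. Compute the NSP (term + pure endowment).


Term component = 3193.3416
Pure endowment = 12_p_x * v^12 * benefit = 0.964588 * 0.496969 * 128806 = 61745.8268
NSP = 64939.1684


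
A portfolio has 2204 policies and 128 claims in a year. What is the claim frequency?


frequency = claims / policies
= 128 / 2204
= 0.0581


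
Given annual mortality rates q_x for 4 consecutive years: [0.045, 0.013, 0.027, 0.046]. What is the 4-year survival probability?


p_k = 1 - q_k for each year
Survival = product of (1 - q_k)
= 0.955 * 0.987 * 0.973 * 0.954
= 0.8749


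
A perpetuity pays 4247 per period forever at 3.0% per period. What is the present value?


PV = PMT / i
= 4247 / 0.03
= 141566.6667


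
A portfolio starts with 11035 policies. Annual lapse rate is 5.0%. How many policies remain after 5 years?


remaining = initial * (1 - lapse)^years
= 11035 * (1 - 0.05)^5
= 11035 * 0.773781
= 8538.6726


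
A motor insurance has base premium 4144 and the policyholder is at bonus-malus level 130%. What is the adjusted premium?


adjusted = base * BM_level / 100
= 4144 * 130 / 100
= 4144 * 1.3
= 5387.2


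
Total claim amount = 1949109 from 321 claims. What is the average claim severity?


severity = total / number
= 1949109 / 321
= 6071.9907


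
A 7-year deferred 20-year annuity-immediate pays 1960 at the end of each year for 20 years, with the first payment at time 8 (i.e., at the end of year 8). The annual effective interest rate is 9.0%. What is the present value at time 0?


PV at time 7 of the 20-year annuity-immediate:
a_n = 1960 * (1-(1+0.09)^(-20))/0.09 = 17891.9495
Discount back 7 years to time 0:
PV = 17891.9495 * (1+0.09)^(-7)
= 17891.9495 * 0.547034
= 9787.5091


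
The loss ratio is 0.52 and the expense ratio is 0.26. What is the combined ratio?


Combined ratio = loss ratio + expense ratio
= 0.52 + 0.26
= 0.78


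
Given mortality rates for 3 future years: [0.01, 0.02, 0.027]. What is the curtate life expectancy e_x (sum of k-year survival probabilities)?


e_x = sum_{k=1}^{n} k_p_x
k_p_x values:
  1_p_x = 0.99
  2_p_x = 0.9702
  3_p_x = 0.944005
e_x = 2.9042


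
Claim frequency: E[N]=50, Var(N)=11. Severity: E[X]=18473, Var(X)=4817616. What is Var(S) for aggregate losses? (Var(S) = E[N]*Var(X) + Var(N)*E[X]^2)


Var(S) = E[N]*Var(X) + Var(N)*E[X]^2
= 50*4817616 + 11*18473^2
= 240880800 + 3753769019
= 3.9946e+09


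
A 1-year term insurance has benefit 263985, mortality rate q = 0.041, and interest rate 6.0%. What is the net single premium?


NSP = benefit * q * v
v = 1/(1+i) = 0.943396
NSP = 263985 * 0.041 * 0.943396
= 10210.7406


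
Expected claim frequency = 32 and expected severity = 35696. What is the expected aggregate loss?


E[S] = E[N] * E[X]
= 32 * 35696
= 1.1423e+06


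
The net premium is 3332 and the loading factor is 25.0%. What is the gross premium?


Gross = net * (1 + loading)
= 3332 * (1 + 0.25)
= 3332 * 1.25
= 4165.0


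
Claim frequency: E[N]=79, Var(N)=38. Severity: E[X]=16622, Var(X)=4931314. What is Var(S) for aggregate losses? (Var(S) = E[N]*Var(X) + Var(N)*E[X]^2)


Var(S) = E[N]*Var(X) + Var(N)*E[X]^2
= 79*4931314 + 38*16622^2
= 389573806 + 10499053592
= 1.0889e+10


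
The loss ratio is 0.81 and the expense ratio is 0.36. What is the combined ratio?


Combined ratio = loss ratio + expense ratio
= 0.81 + 0.36
= 1.17


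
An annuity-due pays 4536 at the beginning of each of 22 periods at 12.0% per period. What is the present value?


PV_due = PMT * (1-(1+i)^(-n))/i * (1+i)
PV_immediate = 34676.1131
PV_due = 34676.1131 * 1.12
= 38837.2467


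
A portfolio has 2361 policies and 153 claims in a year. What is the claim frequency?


frequency = claims / policies
= 153 / 2361
= 0.0648


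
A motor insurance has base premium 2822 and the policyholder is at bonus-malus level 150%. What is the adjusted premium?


adjusted = base * BM_level / 100
= 2822 * 150 / 100
= 2822 * 1.5
= 4233.0


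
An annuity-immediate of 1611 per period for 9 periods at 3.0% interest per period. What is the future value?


FV = PMT * ((1+i)^n - 1) / i
= 1611 * ((1.03)^9 - 1) / 0.03
= 1611 * (1.304773 - 1) / 0.03
= 16366.32


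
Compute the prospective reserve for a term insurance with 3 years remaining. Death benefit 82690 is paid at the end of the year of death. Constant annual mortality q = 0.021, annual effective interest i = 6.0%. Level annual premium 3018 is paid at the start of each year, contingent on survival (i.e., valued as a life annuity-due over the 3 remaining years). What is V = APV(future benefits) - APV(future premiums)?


v = 1/(1+i) = 0.943396
APV(future benefits) per unit = sum_{k=0}^{2} k_p_x * q * v^(k+1) = 0.055008
APV(future benefits) = 82690 * 0.055008 = 4548.611
Life annuity-due factor ä_{x:3} = sum_{k=0}^{2} k_p_x * v^k = 2.776594
APV(future premiums) = 3018 * 2.776594 = 8379.7606
V = 4548.611 - 8379.7606
= -3831.1496


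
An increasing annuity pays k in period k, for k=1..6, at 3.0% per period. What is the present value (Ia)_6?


(Ia)_n = sum_{k=1}^{n} k * v^k, v = 1/(1+i)
v = 0.970874
Sum computed term by term:
(Ia)_6 = 18.4934


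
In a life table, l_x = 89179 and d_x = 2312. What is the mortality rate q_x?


q_x = d_x / l_x
= 2312 / 89179
= 0.0259


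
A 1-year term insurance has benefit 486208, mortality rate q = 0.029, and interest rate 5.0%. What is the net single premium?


NSP = benefit * q * v
v = 1/(1+i) = 0.952381
NSP = 486208 * 0.029 * 0.952381
= 13428.6019


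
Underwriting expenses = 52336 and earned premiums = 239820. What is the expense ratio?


Expense ratio = expenses / premiums
= 52336 / 239820
= 0.2182


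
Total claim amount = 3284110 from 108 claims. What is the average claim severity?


severity = total / number
= 3284110 / 108
= 30408.4259


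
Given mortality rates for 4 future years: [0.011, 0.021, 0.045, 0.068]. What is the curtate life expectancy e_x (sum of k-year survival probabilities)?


e_x = sum_{k=1}^{n} k_p_x
k_p_x values:
  1_p_x = 0.989
  2_p_x = 0.968231
  3_p_x = 0.924661
  4_p_x = 0.861784
e_x = 3.7437


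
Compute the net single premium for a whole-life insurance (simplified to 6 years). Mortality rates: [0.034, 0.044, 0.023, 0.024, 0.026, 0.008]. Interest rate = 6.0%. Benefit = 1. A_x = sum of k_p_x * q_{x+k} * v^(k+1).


v = 0.943396
Year 0: k_p_x=1.0, q=0.034, term=0.032075
Year 1: k_p_x=0.966, q=0.044, term=0.037828
Year 2: k_p_x=0.923496, q=0.023, term=0.017834
Year 3: k_p_x=0.902256, q=0.024, term=0.017152
Year 4: k_p_x=0.880601, q=0.026, term=0.017109
Year 5: k_p_x=0.857706, q=0.008, term=0.004837
A_x = 0.1268


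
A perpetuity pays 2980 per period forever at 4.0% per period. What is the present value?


PV = PMT / i
= 2980 / 0.04
= 74500.0


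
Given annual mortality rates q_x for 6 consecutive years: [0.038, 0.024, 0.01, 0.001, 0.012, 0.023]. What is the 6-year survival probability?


p_k = 1 - q_k for each year
Survival = product of (1 - q_k)
= 0.962 * 0.976 * 0.99 * 0.999 * 0.988 * 0.977
= 0.8963


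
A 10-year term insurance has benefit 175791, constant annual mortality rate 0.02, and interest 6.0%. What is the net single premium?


NSP = benefit * sum_{k=0}^{n-1} k_p_x * q * v^(k+1)
With constant q=0.02, v=0.943396
Sum = 0.135938
NSP = 175791 * 0.135938
= 23896.6248


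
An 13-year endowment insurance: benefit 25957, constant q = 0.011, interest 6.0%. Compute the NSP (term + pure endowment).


Term component = 2388.589
Pure endowment = 13_p_x * v^13 * benefit = 0.866068 * 0.468839 * 25957 = 10539.7434
NSP = 12928.3325


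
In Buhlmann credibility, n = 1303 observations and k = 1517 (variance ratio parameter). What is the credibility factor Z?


Z = n / (n + k)
= 1303 / (1303 + 1517)
= 1303 / 2820
= 0.4621


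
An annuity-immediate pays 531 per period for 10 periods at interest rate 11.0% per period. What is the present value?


PV = PMT * (1 - (1+i)^(-n)) / i
= 531 * (1 - (1+0.11)^(-10)) / 0.11
= 531 * (1 - 0.352184) / 0.11
= 531 * 5.889232
= 3127.1822


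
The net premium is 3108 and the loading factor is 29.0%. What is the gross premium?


Gross = net * (1 + loading)
= 3108 * (1 + 0.29)
= 3108 * 1.29
= 4009.32


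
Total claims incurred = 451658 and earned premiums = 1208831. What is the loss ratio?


Loss ratio = claims / premiums
= 451658 / 1208831
= 0.3736


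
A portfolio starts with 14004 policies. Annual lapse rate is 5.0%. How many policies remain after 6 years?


remaining = initial * (1 - lapse)^years
= 14004 * (1 - 0.05)^6
= 14004 * 0.735092
= 10294.2268


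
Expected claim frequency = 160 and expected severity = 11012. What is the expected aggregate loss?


E[S] = E[N] * E[X]
= 160 * 11012
= 1.7619e+06


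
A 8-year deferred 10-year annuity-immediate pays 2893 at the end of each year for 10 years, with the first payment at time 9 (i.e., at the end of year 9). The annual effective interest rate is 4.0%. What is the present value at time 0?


PV at time 8 of the 10-year annuity-immediate:
a_n = 2893 * (1-(1+0.04)^(-10))/0.04 = 23464.8215
Discount back 8 years to time 0:
PV = 23464.8215 * (1+0.04)^(-8)
= 23464.8215 * 0.73069
= 17145.5152


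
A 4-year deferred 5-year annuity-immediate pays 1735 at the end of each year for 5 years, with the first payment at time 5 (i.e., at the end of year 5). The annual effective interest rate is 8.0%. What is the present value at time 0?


PV at time 4 of the 5-year annuity-immediate:
a_n = 1735 * (1-(1+0.08)^(-5))/0.08 = 6927.3519
Discount back 4 years to time 0:
PV = 6927.3519 * (1+0.08)^(-4)
= 6927.3519 * 0.73503
= 5091.8105


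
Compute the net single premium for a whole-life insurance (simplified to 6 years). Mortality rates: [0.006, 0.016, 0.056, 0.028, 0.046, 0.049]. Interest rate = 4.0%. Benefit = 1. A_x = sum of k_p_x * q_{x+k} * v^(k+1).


v = 0.961538
Year 0: k_p_x=1.0, q=0.006, term=0.005769
Year 1: k_p_x=0.994, q=0.016, term=0.014704
Year 2: k_p_x=0.978096, q=0.056, term=0.048693
Year 3: k_p_x=0.923323, q=0.028, term=0.022099
Year 4: k_p_x=0.89747, q=0.046, term=0.033932
Year 5: k_p_x=0.856186, q=0.049, term=0.033156
A_x = 0.1584


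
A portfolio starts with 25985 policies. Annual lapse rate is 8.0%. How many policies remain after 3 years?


remaining = initial * (1 - lapse)^years
= 25985 * (1 - 0.08)^3
= 25985 * 0.778688
= 20234.2077


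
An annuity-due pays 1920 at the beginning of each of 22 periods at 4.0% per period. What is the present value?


PV_due = PMT * (1-(1+i)^(-n))/i * (1+i)
PV_immediate = 27746.1414
PV_due = 27746.1414 * 1.04
= 28855.9871


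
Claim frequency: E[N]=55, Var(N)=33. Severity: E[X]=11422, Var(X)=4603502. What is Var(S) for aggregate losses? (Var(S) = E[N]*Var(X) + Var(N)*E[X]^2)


Var(S) = E[N]*Var(X) + Var(N)*E[X]^2
= 55*4603502 + 33*11422^2
= 253192610 + 4305248772
= 4.5584e+09


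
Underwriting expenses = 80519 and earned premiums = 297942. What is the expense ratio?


Expense ratio = expenses / premiums
= 80519 / 297942
= 0.2703


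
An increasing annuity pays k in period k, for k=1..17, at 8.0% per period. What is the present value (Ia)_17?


(Ia)_n = sum_{k=1}^{n} k * v^k, v = 1/(1+i)
v = 0.925926
Sum computed term by term:
(Ia)_17 = 65.71


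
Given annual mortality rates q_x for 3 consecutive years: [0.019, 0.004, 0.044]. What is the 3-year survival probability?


p_k = 1 - q_k for each year
Survival = product of (1 - q_k)
= 0.981 * 0.996 * 0.956
= 0.9341


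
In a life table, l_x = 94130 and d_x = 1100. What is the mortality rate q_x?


q_x = d_x / l_x
= 1100 / 94130
= 0.0117


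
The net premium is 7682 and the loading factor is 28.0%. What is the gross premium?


Gross = net * (1 + loading)
= 7682 * (1 + 0.28)
= 7682 * 1.28
= 9832.96


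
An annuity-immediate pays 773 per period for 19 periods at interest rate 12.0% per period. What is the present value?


PV = PMT * (1 - (1+i)^(-n)) / i
= 773 * (1 - (1+0.12)^(-19)) / 0.12
= 773 * (1 - 0.116107) / 0.12
= 773 * 7.365777
= 5693.7455


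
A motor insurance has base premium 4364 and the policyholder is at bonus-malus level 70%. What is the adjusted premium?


adjusted = base * BM_level / 100
= 4364 * 70 / 100
= 4364 * 0.7
= 3054.8


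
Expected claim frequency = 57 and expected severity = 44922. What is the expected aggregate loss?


E[S] = E[N] * E[X]
= 57 * 44922
= 2.5606e+06


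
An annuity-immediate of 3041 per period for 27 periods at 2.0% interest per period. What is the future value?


FV = PMT * ((1+i)^n - 1) / i
= 3041 * ((1.02)^27 - 1) / 0.02
= 3041 * (1.706886 - 1) / 0.02
= 107482.0888


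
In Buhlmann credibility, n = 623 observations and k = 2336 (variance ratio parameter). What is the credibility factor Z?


Z = n / (n + k)
= 623 / (623 + 2336)
= 623 / 2959
= 0.2105


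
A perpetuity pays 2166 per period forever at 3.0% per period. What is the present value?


PV = PMT / i
= 2166 / 0.03
= 72200.0


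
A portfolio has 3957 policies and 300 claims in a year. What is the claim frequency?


frequency = claims / policies
= 300 / 3957
= 0.0758


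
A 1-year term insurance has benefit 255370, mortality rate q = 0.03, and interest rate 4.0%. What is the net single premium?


NSP = benefit * q * v
v = 1/(1+i) = 0.961538
NSP = 255370 * 0.03 * 0.961538
= 7366.4423


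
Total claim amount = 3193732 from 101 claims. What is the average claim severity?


severity = total / number
= 3193732 / 101
= 31621.1089


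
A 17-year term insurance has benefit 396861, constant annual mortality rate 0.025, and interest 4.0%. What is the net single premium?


NSP = benefit * sum_{k=0}^{n-1} k_p_x * q * v^(k+1)
With constant q=0.025, v=0.961538
Sum = 0.256223
NSP = 396861 * 0.256223
= 101685.0233


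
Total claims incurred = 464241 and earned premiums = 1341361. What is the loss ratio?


Loss ratio = claims / premiums
= 464241 / 1341361
= 0.3461


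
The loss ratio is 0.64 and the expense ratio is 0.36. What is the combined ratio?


Combined ratio = loss ratio + expense ratio
= 0.64 + 0.36
= 1.0


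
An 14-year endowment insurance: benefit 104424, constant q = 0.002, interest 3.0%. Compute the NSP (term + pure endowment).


Term component = 2330.9705
Pure endowment = 14_p_x * v^14 * benefit = 0.972361 * 0.661118 * 104424 = 67128.4713
NSP = 69459.4418


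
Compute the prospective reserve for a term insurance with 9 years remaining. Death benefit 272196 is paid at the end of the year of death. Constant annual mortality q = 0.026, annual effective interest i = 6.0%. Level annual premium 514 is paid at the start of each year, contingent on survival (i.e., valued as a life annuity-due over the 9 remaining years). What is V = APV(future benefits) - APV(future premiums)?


v = 1/(1+i) = 0.943396
APV(future benefits) per unit = sum_{k=0}^{8} k_p_x * q * v^(k+1) = 0.161152
APV(future benefits) = 272196 * 0.161152 = 43864.9927
Life annuity-due factor ä_{x:9} = sum_{k=0}^{8} k_p_x * v^k = 6.570053
APV(future premiums) = 514 * 6.570053 = 3377.007
V = 43864.9927 - 3377.007
= 40487.9857


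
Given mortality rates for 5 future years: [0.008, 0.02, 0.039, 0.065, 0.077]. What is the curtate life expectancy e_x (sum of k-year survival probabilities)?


e_x = sum_{k=1}^{n} k_p_x
k_p_x values:
  1_p_x = 0.992
  2_p_x = 0.97216
  3_p_x = 0.934246
  4_p_x = 0.87352
  5_p_x = 0.806259
e_x = 4.5782


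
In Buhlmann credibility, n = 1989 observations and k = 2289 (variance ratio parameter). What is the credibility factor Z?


Z = n / (n + k)
= 1989 / (1989 + 2289)
= 1989 / 4278
= 0.4649


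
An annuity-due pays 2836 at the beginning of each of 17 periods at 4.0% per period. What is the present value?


PV_due = PMT * (1-(1+i)^(-n))/i * (1+i)
PV_immediate = 34501.8369
PV_due = 34501.8369 * 1.04
= 35881.9103


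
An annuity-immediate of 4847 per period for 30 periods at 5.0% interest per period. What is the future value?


FV = PMT * ((1+i)^n - 1) / i
= 4847 * ((1.05)^30 - 1) / 0.05
= 4847 * (4.321942 - 1) / 0.05
= 322029.0938


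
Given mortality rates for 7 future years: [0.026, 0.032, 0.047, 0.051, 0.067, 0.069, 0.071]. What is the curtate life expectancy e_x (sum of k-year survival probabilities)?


e_x = sum_{k=1}^{n} k_p_x
k_p_x values:
  1_p_x = 0.974
  2_p_x = 0.942832
  3_p_x = 0.898519
  4_p_x = 0.852694
  5_p_x = 0.795564
  6_p_x = 0.74067
  7_p_x = 0.688082
e_x = 5.8924


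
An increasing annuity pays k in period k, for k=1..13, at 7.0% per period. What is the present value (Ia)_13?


(Ia)_n = sum_{k=1}^{n} k * v^k, v = 1/(1+i)
v = 0.934579
Sum computed term by term:
(Ia)_13 = 50.6878


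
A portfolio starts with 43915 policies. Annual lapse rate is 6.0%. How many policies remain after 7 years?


remaining = initial * (1 - lapse)^years
= 43915 * (1 - 0.06)^7
= 43915 * 0.648478
= 28477.8935


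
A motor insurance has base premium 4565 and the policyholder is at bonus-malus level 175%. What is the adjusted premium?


adjusted = base * BM_level / 100
= 4565 * 175 / 100
= 4565 * 1.75
= 7988.75


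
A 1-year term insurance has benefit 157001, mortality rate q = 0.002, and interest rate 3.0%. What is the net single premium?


NSP = benefit * q * v
v = 1/(1+i) = 0.970874
NSP = 157001 * 0.002 * 0.970874
= 304.8563


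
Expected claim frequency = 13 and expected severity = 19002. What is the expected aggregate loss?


E[S] = E[N] * E[X]
= 13 * 19002
= 247026


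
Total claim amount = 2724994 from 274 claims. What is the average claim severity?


severity = total / number
= 2724994 / 274
= 9945.2336


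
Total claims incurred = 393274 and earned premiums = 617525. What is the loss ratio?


Loss ratio = claims / premiums
= 393274 / 617525
= 0.6369


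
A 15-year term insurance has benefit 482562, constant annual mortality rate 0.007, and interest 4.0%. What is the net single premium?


NSP = benefit * sum_{k=0}^{n-1} k_p_x * q * v^(k+1)
With constant q=0.007, v=0.961538
Sum = 0.074508
NSP = 482562 * 0.074508
= 35954.6073


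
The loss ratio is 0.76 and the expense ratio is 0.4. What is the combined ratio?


Combined ratio = loss ratio + expense ratio
= 0.76 + 0.4
= 1.16


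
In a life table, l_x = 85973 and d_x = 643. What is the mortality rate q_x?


q_x = d_x / l_x
= 643 / 85973
= 0.0075


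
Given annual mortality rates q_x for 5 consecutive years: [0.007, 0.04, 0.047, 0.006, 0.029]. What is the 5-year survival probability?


p_k = 1 - q_k for each year
Survival = product of (1 - q_k)
= 0.993 * 0.96 * 0.953 * 0.994 * 0.971
= 0.8768


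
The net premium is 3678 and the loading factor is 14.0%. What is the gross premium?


Gross = net * (1 + loading)
= 3678 * (1 + 0.14)
= 3678 * 1.14
= 4192.92


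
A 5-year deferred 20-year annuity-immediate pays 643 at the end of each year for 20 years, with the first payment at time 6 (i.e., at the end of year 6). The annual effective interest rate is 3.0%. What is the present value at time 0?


PV at time 5 of the 20-year annuity-immediate:
a_n = 643 * (1-(1+0.03)^(-20))/0.03 = 9566.2163
Discount back 5 years to time 0:
PV = 9566.2163 * (1+0.03)^(-5)
= 9566.2163 * 0.862609
= 8251.9022


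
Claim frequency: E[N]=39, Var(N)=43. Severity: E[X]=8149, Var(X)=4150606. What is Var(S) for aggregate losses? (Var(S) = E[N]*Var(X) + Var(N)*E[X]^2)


Var(S) = E[N]*Var(X) + Var(N)*E[X]^2
= 39*4150606 + 43*8149^2
= 161873634 + 2855466643
= 3.0173e+09


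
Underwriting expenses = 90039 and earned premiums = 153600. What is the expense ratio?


Expense ratio = expenses / premiums
= 90039 / 153600
= 0.5862


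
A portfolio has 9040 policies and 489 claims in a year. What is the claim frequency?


frequency = claims / policies
= 489 / 9040
= 0.0541


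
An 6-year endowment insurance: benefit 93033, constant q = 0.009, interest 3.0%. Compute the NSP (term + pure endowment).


Term component = 4438.4143
Pure endowment = 6_p_x * v^6 * benefit = 0.947201 * 0.837484 * 93033 = 73799.8713
NSP = 78238.2856


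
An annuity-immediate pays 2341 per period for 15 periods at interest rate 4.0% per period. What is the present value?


PV = PMT * (1 - (1+i)^(-n)) / i
= 2341 * (1 - (1+0.04)^(-15)) / 0.04
= 2341 * (1 - 0.555265) / 0.04
= 2341 * 11.118387
= 26028.145


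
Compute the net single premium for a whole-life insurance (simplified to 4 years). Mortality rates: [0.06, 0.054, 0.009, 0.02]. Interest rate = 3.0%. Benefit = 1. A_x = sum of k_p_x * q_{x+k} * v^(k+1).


v = 0.970874
Year 0: k_p_x=1.0, q=0.06, term=0.058252
Year 1: k_p_x=0.94, q=0.054, term=0.047846
Year 2: k_p_x=0.88924, q=0.009, term=0.007324
Year 3: k_p_x=0.881237, q=0.02, term=0.015659
A_x = 0.1291


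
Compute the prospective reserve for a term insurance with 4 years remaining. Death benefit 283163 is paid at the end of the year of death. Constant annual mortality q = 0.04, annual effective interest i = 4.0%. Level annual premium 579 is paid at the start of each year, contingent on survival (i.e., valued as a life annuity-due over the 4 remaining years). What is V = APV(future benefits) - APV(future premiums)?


v = 1/(1+i) = 0.961538
APV(future benefits) per unit = sum_{k=0}^{3} k_p_x * q * v^(k+1) = 0.136988
APV(future benefits) = 283163 * 0.136988 = 38789.7916
Life annuity-due factor ä_{x:4} = sum_{k=0}^{3} k_p_x * v^k = 3.561675
APV(future premiums) = 579 * 3.561675 = 2062.2098
V = 38789.7916 - 2062.2098
= 36727.5818


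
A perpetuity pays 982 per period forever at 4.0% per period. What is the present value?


PV = PMT / i
= 982 / 0.04
= 24550.0


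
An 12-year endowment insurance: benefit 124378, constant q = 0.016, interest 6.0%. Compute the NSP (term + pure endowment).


Term component = 15461.7322
Pure endowment = 12_p_x * v^12 * benefit = 0.824027 * 0.496969 * 124378 = 50934.7721
NSP = 66396.5043


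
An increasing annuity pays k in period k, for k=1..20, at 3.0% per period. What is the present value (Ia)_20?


(Ia)_n = sum_{k=1}^{n} k * v^k, v = 1/(1+i)
v = 0.970874
Sum computed term by term:
(Ia)_20 = 141.6761


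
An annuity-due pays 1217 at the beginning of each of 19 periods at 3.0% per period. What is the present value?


PV_due = PMT * (1-(1+i)^(-n))/i * (1+i)
PV_immediate = 17432.0635
PV_due = 17432.0635 * 1.03
= 17955.0254


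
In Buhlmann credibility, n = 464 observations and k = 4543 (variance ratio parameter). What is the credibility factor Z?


Z = n / (n + k)
= 464 / (464 + 4543)
= 464 / 5007
= 0.0927


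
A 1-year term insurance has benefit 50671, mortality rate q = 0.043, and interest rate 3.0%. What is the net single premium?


NSP = benefit * q * v
v = 1/(1+i) = 0.970874
NSP = 50671 * 0.043 * 0.970874
= 2115.3913


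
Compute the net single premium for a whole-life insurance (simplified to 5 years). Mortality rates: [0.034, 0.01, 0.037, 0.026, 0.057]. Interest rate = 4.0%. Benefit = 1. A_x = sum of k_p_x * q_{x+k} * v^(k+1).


v = 0.961538
Year 0: k_p_x=1.0, q=0.034, term=0.032692
Year 1: k_p_x=0.966, q=0.01, term=0.008931
Year 2: k_p_x=0.95634, q=0.037, term=0.031457
Year 3: k_p_x=0.920955, q=0.026, term=0.020468
Year 4: k_p_x=0.897011, q=0.057, term=0.042025
A_x = 0.1356


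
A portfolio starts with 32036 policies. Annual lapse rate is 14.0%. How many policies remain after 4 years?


remaining = initial * (1 - lapse)^years
= 32036 * (1 - 0.14)^4
= 32036 * 0.547008
= 17523.9534


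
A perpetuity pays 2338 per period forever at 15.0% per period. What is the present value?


PV = PMT / i
= 2338 / 0.15
= 15586.6667


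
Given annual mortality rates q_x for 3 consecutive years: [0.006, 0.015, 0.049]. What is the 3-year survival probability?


p_k = 1 - q_k for each year
Survival = product of (1 - q_k)
= 0.994 * 0.985 * 0.951
= 0.9311


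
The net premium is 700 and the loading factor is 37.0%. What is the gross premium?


Gross = net * (1 + loading)
= 700 * (1 + 0.37)
= 700 * 1.37
= 959.0


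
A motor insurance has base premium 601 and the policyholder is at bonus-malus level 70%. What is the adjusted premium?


adjusted = base * BM_level / 100
= 601 * 70 / 100
= 601 * 0.7
= 420.7


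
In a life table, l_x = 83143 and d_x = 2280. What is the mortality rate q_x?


q_x = d_x / l_x
= 2280 / 83143
= 0.0274


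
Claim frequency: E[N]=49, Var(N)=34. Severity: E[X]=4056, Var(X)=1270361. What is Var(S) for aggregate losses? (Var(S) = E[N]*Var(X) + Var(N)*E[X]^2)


Var(S) = E[N]*Var(X) + Var(N)*E[X]^2
= 49*1270361 + 34*4056^2
= 62247689 + 559338624
= 6.2159e+08


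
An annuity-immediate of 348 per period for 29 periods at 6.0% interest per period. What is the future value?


FV = PMT * ((1+i)^n - 1) / i
= 348 * ((1.06)^29 - 1) / 0.06
= 348 * (5.418388 - 1) / 0.06
= 25626.6498


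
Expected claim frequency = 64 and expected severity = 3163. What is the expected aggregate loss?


E[S] = E[N] * E[X]
= 64 * 3163
= 202432


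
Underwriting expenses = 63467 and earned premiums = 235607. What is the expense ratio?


Expense ratio = expenses / premiums
= 63467 / 235607
= 0.2694


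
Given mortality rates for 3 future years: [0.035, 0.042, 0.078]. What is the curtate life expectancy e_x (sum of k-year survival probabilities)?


e_x = sum_{k=1}^{n} k_p_x
k_p_x values:
  1_p_x = 0.965
  2_p_x = 0.92447
  3_p_x = 0.852361
e_x = 2.7418


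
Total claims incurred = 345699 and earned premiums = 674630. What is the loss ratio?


Loss ratio = claims / premiums
= 345699 / 674630
= 0.5124


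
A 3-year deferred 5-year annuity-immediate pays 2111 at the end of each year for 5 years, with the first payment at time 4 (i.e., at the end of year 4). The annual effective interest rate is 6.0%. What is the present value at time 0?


PV at time 3 of the 5-year annuity-immediate:
a_n = 2111 * (1-(1+0.06)^(-5))/0.06 = 8892.3
Discount back 3 years to time 0:
PV = 8892.3 * (1+0.06)^(-3)
= 8892.3 * 0.839619
= 7466.1465


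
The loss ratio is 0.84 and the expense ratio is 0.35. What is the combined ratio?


Combined ratio = loss ratio + expense ratio
= 0.84 + 0.35
= 1.19


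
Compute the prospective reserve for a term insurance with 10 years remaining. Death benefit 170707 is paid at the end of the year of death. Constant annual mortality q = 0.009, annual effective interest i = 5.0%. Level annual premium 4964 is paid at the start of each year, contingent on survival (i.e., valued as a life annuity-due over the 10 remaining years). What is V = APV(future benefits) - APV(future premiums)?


v = 1/(1+i) = 0.952381
APV(future benefits) per unit = sum_{k=0}^{9} k_p_x * q * v^(k+1) = 0.06699
APV(future benefits) = 170707 * 0.06699 = 11435.5949
Life annuity-due factor ä_{x:10} = sum_{k=0}^{9} k_p_x * v^k = 7.815454
APV(future premiums) = 4964 * 7.815454 = 38795.9147
V = 11435.5949 - 38795.9147
= -27360.3198


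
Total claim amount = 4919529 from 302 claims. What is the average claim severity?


severity = total / number
= 4919529 / 302
= 16289.8311


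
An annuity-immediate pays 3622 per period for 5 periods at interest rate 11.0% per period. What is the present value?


PV = PMT * (1 - (1+i)^(-n)) / i
= 3622 * (1 - (1+0.11)^(-5)) / 0.11
= 3622 * (1 - 0.593451) / 0.11
= 3622 * 3.695897
= 13386.539


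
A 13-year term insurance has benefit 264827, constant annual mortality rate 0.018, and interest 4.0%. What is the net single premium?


NSP = benefit * sum_{k=0}^{n-1} k_p_x * q * v^(k+1)
With constant q=0.018, v=0.961538
Sum = 0.163161
NSP = 264827 * 0.163161
= 43209.4068


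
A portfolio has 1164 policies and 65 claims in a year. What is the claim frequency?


frequency = claims / policies
= 65 / 1164
= 0.0558


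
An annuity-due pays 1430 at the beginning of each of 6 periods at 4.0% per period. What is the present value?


PV_due = PMT * (1-(1+i)^(-n))/i * (1+i)
PV_immediate = 7496.2557
PV_due = 7496.2557 * 1.04
= 7796.1059


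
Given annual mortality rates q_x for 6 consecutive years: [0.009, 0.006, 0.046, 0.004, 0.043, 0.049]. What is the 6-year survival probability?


p_k = 1 - q_k for each year
Survival = product of (1 - q_k)
= 0.991 * 0.994 * 0.954 * 0.996 * 0.957 * 0.951
= 0.8518


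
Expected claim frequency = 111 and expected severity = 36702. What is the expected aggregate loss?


E[S] = E[N] * E[X]
= 111 * 36702
= 4.0739e+06


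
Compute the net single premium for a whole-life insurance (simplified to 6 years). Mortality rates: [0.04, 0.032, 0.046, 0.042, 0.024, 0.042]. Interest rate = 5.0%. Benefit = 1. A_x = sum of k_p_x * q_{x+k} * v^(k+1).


v = 0.952381
Year 0: k_p_x=1.0, q=0.04, term=0.038095
Year 1: k_p_x=0.96, q=0.032, term=0.027864
Year 2: k_p_x=0.92928, q=0.046, term=0.036926
Year 3: k_p_x=0.886533, q=0.042, term=0.030633
Year 4: k_p_x=0.849299, q=0.024, term=0.015971
Year 5: k_p_x=0.828916, q=0.042, term=0.025979
A_x = 0.1755


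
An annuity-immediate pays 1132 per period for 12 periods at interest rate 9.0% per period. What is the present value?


PV = PMT * (1 - (1+i)^(-n)) / i
= 1132 * (1 - (1+0.09)^(-12)) / 0.09
= 1132 * (1 - 0.355535) / 0.09
= 1132 * 7.160725
= 8105.941


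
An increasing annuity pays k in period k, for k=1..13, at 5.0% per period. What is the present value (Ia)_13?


(Ia)_n = sum_{k=1}^{n} k * v^k, v = 1/(1+i)
v = 0.952381
Sum computed term by term:
(Ia)_13 = 59.3815


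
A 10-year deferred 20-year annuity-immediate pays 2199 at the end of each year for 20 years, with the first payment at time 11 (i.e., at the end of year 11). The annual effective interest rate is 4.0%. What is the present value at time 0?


PV at time 10 of the 20-year annuity-immediate:
a_n = 2199 * (1-(1+0.04)^(-20))/0.04 = 29885.1276
Discount back 10 years to time 0:
PV = 29885.1276 * (1+0.04)^(-10)
= 29885.1276 * 0.675564
= 20189.3214


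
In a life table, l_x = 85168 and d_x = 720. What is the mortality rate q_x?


q_x = d_x / l_x
= 720 / 85168
= 0.0085


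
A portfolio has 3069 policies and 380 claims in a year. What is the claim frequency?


frequency = claims / policies
= 380 / 3069
= 0.1238


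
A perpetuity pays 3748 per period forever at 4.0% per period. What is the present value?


PV = PMT / i
= 3748 / 0.04
= 93700.0


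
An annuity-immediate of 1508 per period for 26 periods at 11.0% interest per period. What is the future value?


FV = PMT * ((1+i)^n - 1) / i
= 1508 * ((1.11)^26 - 1) / 0.11
= 1508 * (15.079865 - 1) / 0.11
= 193022.1468


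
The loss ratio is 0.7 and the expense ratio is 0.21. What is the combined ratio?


Combined ratio = loss ratio + expense ratio
= 0.7 + 0.21
= 0.91
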